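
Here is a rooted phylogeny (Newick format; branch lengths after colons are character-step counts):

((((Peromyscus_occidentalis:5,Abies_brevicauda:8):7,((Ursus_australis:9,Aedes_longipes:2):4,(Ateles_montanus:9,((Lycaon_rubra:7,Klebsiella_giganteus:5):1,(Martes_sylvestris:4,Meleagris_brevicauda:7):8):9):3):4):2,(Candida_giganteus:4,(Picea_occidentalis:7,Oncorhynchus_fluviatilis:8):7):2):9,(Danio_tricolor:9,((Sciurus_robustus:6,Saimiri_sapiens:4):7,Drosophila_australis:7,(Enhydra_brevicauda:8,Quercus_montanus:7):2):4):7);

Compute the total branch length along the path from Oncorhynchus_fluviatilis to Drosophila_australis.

44

The path runs Oncorhynchus_fluviatilis → … → MRCA → … → Drosophila_australis; the MRCA is the root of the tree.
Branch lengths along that path: 8 + 7 + 2 + 9 + 7 + 4 + 7 = 44.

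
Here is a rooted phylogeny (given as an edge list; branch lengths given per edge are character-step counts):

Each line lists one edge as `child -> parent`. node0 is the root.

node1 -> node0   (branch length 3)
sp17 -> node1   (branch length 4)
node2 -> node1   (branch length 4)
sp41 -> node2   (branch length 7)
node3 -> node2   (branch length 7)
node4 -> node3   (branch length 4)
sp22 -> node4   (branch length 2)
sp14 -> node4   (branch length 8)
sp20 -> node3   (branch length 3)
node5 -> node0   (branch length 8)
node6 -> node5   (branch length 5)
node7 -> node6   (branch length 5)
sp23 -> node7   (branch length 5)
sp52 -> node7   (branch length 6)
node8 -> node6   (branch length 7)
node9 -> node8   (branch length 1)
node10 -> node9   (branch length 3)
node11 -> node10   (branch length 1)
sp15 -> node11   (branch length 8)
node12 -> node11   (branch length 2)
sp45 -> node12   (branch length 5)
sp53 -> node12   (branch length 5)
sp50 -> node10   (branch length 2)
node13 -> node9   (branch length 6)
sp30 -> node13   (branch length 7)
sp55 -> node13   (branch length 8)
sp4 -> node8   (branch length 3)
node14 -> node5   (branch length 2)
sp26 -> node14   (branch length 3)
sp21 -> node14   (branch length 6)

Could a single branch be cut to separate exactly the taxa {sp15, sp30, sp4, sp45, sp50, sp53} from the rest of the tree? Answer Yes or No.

The MRCA of the listed taxa subtends ((((sp15,(sp45,sp53)),sp50),(sp30,sp55)),sp4).
That clade also contains sp55, which is not in the proposed group, so the group is not monophyletic.

No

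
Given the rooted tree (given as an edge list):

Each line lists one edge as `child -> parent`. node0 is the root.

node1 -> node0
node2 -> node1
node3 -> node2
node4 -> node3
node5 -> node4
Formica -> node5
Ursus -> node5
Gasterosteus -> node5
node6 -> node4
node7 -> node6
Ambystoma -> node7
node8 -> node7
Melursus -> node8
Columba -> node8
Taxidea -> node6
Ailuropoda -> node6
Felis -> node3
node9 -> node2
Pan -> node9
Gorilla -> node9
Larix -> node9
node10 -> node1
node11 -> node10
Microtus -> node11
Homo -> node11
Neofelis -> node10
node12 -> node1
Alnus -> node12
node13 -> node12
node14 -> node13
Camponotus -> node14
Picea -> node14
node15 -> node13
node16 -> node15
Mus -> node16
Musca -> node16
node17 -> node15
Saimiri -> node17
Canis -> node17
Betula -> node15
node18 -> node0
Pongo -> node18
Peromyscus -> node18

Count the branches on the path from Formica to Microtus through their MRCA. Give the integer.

The MRCA of Formica and Microtus is the node subtending (((((Formica,Ursus,Gasterosteus),((Ambystoma,(Melursus,Columba)),Taxidea,Ailuropoda)),Felis),(Pan,Gorilla,Larix)),((Microtus,Homo),Neofelis),(Alnus,((Camponotus,Picea),((Mus,Musca),(Saimiri,Canis),Betula)))).
From Formica up to that node: 5 branches. From Microtus up to the same node: 3 branches. Total: 5 + 3 = 8.

8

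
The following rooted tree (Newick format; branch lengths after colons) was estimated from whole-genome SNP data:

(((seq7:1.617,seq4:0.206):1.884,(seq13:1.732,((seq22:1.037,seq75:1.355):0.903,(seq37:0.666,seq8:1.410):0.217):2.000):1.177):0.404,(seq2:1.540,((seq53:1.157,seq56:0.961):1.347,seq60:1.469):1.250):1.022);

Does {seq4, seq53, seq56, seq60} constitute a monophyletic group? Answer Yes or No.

The MRCA of the listed taxa is the root, so the smallest clade containing them is the whole tree.
That clade also contains seq13, seq2, seq22, seq37, seq7, seq75, seq8, which are not in the proposed group, so the group is not monophyletic.

No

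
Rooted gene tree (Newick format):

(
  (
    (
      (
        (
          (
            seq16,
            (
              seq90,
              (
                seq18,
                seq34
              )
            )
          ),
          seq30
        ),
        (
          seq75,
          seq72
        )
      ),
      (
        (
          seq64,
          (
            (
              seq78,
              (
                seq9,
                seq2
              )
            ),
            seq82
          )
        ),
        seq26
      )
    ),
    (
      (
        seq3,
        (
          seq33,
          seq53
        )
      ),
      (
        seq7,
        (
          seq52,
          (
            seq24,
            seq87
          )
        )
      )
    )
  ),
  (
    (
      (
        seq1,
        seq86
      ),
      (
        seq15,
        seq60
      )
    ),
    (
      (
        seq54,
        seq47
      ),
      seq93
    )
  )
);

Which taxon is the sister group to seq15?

seq15 attaches to the tree at the node subtending (seq15,seq60).
The other lineage descending from that same node — the sister group — is the single tip seq60.

seq60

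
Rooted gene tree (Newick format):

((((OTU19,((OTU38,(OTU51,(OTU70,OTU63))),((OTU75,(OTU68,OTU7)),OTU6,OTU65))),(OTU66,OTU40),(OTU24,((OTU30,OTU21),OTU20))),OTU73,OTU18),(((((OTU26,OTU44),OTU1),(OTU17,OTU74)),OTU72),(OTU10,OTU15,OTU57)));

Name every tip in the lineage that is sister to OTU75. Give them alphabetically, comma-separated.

OTU68, OTU7

OTU75 attaches to the tree at the node subtending (OTU75,(OTU68,OTU7)).
The other lineage descending from that same node — the sister group — is (OTU68,OTU7); its 2 tips in alphabetical order are the answer.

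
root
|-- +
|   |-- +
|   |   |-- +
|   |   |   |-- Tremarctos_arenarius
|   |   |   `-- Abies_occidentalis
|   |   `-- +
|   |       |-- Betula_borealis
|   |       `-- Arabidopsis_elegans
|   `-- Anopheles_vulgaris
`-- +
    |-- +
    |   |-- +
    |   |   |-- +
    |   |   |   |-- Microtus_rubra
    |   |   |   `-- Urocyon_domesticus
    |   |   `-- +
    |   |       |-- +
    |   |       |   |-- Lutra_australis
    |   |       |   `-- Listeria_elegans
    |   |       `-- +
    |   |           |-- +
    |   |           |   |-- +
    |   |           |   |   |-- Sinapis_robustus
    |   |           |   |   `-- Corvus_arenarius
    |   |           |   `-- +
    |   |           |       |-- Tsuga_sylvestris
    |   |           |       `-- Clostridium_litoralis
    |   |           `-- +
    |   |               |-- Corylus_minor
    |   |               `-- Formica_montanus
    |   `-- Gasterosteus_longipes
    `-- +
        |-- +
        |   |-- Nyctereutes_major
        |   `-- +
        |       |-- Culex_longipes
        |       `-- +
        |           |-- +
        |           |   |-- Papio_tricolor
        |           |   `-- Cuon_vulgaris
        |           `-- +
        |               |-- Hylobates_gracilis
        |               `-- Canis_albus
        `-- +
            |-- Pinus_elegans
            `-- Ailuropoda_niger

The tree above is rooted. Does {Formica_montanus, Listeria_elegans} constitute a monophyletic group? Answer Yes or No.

The MRCA of the listed taxa subtends ((Lutra_australis,Listeria_elegans),(((Sinapis_robustus,Corvus_arenarius),(Tsuga_sylvestris,Clostridium_litoralis)),(Corylus_minor,Formica_montanus))).
That clade also contains Clostridium_litoralis, Corvus_arenarius, Corylus_minor, Lutra_australis, Sinapis_robustus, Tsuga_sylvestris, which are not in the proposed group, so the group is not monophyletic.

No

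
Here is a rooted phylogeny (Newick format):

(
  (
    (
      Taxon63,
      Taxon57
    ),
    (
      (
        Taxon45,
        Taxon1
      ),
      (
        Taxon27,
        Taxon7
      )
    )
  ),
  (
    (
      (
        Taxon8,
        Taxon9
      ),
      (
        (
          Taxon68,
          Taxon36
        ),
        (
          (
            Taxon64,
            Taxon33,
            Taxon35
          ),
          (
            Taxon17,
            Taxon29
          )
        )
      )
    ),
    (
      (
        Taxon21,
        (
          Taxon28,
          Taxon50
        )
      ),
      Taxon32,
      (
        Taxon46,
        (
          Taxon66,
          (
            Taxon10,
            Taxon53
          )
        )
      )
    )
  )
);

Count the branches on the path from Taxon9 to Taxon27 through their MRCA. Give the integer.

The MRCA of Taxon9 and Taxon27 is the root of the tree.
From Taxon9 up to that node: 4 branches. From Taxon27 up to the same node: 4 branches. Total: 4 + 4 = 8.

8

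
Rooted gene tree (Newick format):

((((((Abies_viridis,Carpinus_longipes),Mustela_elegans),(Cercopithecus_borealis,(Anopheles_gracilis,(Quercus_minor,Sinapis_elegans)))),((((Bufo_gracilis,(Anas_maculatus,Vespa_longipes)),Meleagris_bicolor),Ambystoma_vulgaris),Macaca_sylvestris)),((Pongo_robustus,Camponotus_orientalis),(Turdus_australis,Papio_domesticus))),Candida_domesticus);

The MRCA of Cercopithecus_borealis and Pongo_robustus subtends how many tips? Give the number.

17

The MRCA of Cercopithecus_borealis and Pongo_robustus is the node subtending (((((Abies_viridis,Carpinus_longipes),Mustela_elegans),(Cercopithecus_borealis,(Anopheles_gracilis,(Quercus_minor,Sinapis_elegans)))),((((Bufo_gracilis,(Anas_maculatus,Vespa_longipes)),Meleagris_bicolor),Ambystoma_vulgaris),Macaca_sylvestris)),((Pongo_robustus,Camponotus_orientalis),(Turdus_australis,Papio_domesticus))).
That clade contains 17 terminal taxa: Abies_viridis, Ambystoma_vulgaris, Anas_maculatus, Anopheles_gracilis, Bufo_gracilis, Camponotus_orientalis, Carpinus_longipes, Cercopithecus_borealis, Macaca_sylvestris, Meleagris_bicolor, Mustela_elegans, Papio_domesticus, Pongo_robustus, Quercus_minor, Sinapis_elegans, Turdus_australis, Vespa_longipes.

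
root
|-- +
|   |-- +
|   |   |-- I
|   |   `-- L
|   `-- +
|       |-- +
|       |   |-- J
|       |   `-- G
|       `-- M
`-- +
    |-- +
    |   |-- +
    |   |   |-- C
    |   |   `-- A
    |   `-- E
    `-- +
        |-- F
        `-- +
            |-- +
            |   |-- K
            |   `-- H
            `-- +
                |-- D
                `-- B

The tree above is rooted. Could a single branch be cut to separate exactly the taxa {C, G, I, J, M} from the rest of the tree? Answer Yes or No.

The MRCA of the listed taxa is the root, so the smallest clade containing them is the whole tree.
That clade also contains A, B, D, E, F, H, K, L, which are not in the proposed group, so the group is not monophyletic.

No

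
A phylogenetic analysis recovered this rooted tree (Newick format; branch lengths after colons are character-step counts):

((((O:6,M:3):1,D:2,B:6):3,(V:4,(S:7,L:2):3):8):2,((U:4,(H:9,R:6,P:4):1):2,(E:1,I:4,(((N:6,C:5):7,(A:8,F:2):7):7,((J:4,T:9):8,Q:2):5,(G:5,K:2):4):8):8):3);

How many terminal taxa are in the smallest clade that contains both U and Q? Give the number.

15

The MRCA of U and Q is the node subtending ((U,(H,R,P)),(E,I,(((N,C),(A,F)),((J,T),Q),(G,K)))).
That clade contains 15 terminal taxa: A, C, E, F, G, H, I, J, K, N, P, Q, R, T, U.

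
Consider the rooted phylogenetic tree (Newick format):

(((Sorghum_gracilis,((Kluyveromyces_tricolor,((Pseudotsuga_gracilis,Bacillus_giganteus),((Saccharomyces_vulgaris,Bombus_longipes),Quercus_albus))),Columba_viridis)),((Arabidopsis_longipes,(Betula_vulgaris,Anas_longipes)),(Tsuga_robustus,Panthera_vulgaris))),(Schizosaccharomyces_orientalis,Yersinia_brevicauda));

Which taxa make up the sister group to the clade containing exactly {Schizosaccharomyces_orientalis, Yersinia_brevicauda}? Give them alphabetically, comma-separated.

The clade containing exactly {Schizosaccharomyces_orientalis, Yersinia_brevicauda} attaches directly to the root of the tree.
The other lineage descending from that same node — the sister group — is ((Sorghum_gracilis,((Kluyveromyces_tricolor,((Pseudotsuga_gracilis,Bacillus_giganteus),((Saccharomyces_vulgaris,Bombus_longipes),Quercus_albus))),Columba_viridis)),((Arabidopsis_longipes,(Betula_vulgaris,Anas_longipes)),(Tsuga_robustus,Panthera_vulgaris))); its 13 tips in alphabetical order are the answer.

Anas_longipes, Arabidopsis_longipes, Bacillus_giganteus, Betula_vulgaris, Bombus_longipes, Columba_viridis, Kluyveromyces_tricolor, Panthera_vulgaris, Pseudotsuga_gracilis, Quercus_albus, Saccharomyces_vulgaris, Sorghum_gracilis, Tsuga_robustus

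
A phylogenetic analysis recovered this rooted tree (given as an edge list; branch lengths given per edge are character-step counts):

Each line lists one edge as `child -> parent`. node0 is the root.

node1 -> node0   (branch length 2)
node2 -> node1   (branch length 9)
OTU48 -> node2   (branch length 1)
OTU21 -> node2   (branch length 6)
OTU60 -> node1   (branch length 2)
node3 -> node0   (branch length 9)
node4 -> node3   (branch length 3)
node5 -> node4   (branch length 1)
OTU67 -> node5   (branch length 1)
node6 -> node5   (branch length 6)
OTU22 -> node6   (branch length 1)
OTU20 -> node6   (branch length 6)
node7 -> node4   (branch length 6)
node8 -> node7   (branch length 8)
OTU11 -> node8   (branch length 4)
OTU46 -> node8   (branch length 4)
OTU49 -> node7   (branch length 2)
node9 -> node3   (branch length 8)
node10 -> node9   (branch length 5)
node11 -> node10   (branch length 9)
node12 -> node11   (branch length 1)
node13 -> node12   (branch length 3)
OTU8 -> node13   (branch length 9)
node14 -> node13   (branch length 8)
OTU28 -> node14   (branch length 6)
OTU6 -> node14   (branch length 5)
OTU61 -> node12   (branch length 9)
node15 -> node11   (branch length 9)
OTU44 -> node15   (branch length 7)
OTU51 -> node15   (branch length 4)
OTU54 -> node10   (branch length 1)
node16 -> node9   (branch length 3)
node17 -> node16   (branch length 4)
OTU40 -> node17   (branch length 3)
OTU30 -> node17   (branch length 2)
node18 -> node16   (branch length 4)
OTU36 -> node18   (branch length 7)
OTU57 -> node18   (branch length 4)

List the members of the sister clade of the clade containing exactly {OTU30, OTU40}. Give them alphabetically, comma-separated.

OTU36, OTU57

The clade containing exactly {OTU30, OTU40} attaches to the tree at the node subtending ((OTU40,OTU30),(OTU36,OTU57)).
The other lineage descending from that same node — the sister group — is (OTU36,OTU57); its 2 tips in alphabetical order are the answer.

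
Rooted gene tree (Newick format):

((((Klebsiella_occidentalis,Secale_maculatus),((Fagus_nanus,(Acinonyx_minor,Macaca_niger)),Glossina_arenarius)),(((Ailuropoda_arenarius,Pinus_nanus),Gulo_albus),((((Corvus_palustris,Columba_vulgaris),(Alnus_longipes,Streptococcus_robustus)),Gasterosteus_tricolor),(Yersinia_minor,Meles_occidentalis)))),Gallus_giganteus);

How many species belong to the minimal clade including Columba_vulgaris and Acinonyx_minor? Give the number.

The MRCA of Columba_vulgaris and Acinonyx_minor is the node subtending (((Klebsiella_occidentalis,Secale_maculatus),((Fagus_nanus,(Acinonyx_minor,Macaca_niger)),Glossina_arenarius)),(((Ailuropoda_arenarius,Pinus_nanus),Gulo_albus),((((Corvus_palustris,Columba_vulgaris),(Alnus_longipes,Streptococcus_robustus)),Gasterosteus_tricolor),(Yersinia_minor,Meles_occidentalis)))).
That clade contains 16 terminal taxa: Acinonyx_minor, Ailuropoda_arenarius, Alnus_longipes, Columba_vulgaris, Corvus_palustris, Fagus_nanus, Gasterosteus_tricolor, Glossina_arenarius, Gulo_albus, Klebsiella_occidentalis, Macaca_niger, Meles_occidentalis, Pinus_nanus, Secale_maculatus, Streptococcus_robustus, Yersinia_minor.

16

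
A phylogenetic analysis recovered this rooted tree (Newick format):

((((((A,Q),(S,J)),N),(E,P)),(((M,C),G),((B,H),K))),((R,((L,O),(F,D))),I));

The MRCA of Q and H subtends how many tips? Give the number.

The MRCA of Q and H is the node subtending (((((A,Q),(S,J)),N),(E,P)),(((M,C),G),((B,H),K))).
That clade contains 13 terminal taxa: A, B, C, E, G, H, J, K, M, N, P, Q, S.

13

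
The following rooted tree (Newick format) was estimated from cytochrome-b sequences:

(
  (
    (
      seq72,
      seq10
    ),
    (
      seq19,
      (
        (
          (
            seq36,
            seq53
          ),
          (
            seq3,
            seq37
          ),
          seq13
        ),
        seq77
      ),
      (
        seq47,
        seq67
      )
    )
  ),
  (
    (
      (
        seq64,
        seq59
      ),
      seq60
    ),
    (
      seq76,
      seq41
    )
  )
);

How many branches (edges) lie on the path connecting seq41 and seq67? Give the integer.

The MRCA of seq41 and seq67 is the root of the tree.
From seq41 up to that node: 3 branches. From seq67 up to the same node: 4 branches. Total: 3 + 4 = 7.

7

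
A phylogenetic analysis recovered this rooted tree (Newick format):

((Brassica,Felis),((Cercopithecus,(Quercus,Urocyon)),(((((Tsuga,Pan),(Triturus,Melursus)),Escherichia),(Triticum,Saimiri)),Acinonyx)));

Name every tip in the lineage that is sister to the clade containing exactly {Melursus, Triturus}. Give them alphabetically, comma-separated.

The clade containing exactly {Melursus, Triturus} attaches to the tree at the node subtending ((Tsuga,Pan),(Triturus,Melursus)).
The other lineage descending from that same node — the sister group — is (Tsuga,Pan); its 2 tips in alphabetical order are the answer.

Pan, Tsuga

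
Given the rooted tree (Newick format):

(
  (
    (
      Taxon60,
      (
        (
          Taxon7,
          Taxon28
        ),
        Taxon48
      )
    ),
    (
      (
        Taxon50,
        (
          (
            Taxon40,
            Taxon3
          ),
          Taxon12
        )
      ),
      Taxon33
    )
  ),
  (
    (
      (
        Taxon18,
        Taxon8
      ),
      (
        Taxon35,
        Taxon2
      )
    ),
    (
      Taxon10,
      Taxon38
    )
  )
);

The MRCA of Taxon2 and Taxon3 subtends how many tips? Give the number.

The MRCA of Taxon2 and Taxon3 is the root, so the clade is the entire tree.
That clade contains 15 terminal taxa: Taxon10, Taxon12, Taxon18, Taxon2, Taxon28, Taxon3, Taxon33, Taxon35, Taxon38, Taxon40, Taxon48, Taxon50, Taxon60, Taxon7, Taxon8.

15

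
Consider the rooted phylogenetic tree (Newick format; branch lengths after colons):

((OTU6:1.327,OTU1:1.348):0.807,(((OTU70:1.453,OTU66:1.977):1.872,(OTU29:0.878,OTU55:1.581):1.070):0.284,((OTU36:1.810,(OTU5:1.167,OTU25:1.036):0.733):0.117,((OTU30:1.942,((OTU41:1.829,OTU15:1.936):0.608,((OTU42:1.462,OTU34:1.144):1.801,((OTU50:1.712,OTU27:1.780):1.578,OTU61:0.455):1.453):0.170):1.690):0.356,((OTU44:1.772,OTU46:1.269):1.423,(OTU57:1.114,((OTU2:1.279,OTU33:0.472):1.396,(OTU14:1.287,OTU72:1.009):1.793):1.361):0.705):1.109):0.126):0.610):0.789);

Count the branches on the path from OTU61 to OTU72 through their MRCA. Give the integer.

10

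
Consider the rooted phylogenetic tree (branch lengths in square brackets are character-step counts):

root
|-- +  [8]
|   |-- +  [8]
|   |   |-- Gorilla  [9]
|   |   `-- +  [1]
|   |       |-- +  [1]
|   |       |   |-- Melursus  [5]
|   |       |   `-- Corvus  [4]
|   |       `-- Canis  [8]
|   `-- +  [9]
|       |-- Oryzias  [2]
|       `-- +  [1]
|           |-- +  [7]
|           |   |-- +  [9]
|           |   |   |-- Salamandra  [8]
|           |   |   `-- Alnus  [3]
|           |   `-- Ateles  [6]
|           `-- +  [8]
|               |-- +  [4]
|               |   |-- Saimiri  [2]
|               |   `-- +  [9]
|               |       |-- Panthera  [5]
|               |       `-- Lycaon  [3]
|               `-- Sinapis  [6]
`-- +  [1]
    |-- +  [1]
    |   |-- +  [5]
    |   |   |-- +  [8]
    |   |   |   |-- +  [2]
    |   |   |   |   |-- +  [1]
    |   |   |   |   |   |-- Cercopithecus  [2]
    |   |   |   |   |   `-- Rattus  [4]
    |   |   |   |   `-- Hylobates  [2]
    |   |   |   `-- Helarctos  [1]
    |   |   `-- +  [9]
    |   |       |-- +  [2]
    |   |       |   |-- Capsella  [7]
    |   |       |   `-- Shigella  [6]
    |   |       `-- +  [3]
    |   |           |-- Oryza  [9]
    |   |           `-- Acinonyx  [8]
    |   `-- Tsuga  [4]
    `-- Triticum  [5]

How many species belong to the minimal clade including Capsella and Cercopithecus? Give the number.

The MRCA of Capsella and Cercopithecus is the node subtending ((((Cercopithecus,Rattus),Hylobates),Helarctos),((Capsella,Shigella),(Oryza,Acinonyx))).
That clade contains 8 terminal taxa: Acinonyx, Capsella, Cercopithecus, Helarctos, Hylobates, Oryza, Rattus, Shigella.

8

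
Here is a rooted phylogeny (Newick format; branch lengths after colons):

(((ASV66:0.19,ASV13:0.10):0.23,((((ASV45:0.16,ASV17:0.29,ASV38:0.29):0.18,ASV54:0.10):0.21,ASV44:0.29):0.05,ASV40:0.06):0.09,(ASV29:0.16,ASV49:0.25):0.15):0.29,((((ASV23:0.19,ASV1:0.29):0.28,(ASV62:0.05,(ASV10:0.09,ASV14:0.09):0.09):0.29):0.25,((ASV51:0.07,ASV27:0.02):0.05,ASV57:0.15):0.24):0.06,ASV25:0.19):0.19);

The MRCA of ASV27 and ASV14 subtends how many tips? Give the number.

8

The MRCA of ASV27 and ASV14 is the node subtending (((ASV23,ASV1),(ASV62,(ASV10,ASV14))),((ASV51,ASV27),ASV57)).
That clade contains 8 terminal taxa: ASV1, ASV10, ASV14, ASV23, ASV27, ASV51, ASV57, ASV62.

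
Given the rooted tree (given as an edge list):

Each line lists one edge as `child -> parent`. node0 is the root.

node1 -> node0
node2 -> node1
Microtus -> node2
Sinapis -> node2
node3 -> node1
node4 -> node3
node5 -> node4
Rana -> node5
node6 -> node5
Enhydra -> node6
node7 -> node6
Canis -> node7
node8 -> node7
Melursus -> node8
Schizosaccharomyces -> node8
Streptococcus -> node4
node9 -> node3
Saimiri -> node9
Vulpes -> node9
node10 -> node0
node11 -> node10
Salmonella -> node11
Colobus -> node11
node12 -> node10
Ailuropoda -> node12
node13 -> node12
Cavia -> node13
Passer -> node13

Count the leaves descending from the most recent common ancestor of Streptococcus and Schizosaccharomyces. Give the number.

The MRCA of Streptococcus and Schizosaccharomyces is the node subtending ((Rana,(Enhydra,(Canis,(Melursus,Schizosaccharomyces)))),Streptococcus).
That clade contains 6 terminal taxa: Canis, Enhydra, Melursus, Rana, Schizosaccharomyces, Streptococcus.

6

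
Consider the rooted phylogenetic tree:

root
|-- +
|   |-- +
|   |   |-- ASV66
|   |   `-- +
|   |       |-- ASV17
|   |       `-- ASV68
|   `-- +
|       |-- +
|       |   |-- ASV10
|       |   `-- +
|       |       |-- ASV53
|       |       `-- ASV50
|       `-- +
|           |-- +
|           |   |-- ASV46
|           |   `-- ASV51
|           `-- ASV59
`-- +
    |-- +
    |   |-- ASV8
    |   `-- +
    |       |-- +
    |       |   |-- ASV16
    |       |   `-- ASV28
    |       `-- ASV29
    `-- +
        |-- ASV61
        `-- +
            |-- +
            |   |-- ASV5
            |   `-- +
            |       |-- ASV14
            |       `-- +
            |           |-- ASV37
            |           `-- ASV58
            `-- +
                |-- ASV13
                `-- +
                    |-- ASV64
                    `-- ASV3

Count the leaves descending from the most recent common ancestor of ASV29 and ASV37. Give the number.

12

The MRCA of ASV29 and ASV37 is the node subtending ((ASV8,((ASV16,ASV28),ASV29)),(ASV61,((ASV5,(ASV14,(ASV37,ASV58))),(ASV13,(ASV64,ASV3))))).
That clade contains 12 terminal taxa: ASV13, ASV14, ASV16, ASV28, ASV29, ASV3, ASV37, ASV5, ASV58, ASV61, ASV64, ASV8.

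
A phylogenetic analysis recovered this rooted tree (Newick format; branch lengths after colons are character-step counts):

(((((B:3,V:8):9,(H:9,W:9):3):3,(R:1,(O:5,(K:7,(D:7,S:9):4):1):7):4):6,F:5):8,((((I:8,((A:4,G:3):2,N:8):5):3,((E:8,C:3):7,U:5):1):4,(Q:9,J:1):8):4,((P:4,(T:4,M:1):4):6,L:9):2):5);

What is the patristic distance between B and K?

The path runs B → … → MRCA → … → K; the MRCA is the node subtending (((B,V),(H,W)),(R,(O,(K,(D,S))))).
Branch lengths along that path: 3 + 9 + 3 + 4 + 7 + 1 + 7 = 34.

34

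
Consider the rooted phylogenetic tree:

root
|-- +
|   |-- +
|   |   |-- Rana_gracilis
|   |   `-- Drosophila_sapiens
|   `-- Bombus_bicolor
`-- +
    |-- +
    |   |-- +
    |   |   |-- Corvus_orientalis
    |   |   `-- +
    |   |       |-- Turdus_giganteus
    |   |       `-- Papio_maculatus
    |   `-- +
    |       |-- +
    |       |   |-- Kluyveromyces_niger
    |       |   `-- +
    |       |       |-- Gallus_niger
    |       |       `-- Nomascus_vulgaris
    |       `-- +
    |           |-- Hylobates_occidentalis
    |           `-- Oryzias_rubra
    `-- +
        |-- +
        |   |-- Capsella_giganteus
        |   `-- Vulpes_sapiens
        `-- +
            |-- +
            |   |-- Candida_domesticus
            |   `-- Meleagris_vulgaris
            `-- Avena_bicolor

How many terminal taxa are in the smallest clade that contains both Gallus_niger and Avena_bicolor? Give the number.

13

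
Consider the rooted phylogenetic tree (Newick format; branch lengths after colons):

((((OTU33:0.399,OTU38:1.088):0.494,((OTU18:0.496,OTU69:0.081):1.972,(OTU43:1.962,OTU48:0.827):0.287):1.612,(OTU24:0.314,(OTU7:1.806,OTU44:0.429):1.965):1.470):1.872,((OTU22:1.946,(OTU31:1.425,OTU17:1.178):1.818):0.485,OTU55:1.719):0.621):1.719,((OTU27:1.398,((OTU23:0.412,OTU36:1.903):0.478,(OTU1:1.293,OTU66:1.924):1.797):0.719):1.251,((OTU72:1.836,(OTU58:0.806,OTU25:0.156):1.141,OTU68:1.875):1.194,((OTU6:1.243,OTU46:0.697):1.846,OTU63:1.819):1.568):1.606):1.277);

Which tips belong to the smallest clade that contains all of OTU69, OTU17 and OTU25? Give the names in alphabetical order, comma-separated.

Tracing OTU69: it sits inside (OTU18,OTU69).
Tracing OTU17: it sits inside (OTU31,OTU17).
Tracing OTU25: it sits inside (OTU58,OTU25).
The smallest clade enclosing all 3 is the whole tree (their MRCA is the root), so the answer is all 25 tips in alphabetical order.

OTU1, OTU17, OTU18, OTU22, OTU23, OTU24, OTU25, OTU27, OTU31, OTU33, OTU36, OTU38, OTU43, OTU44, OTU46, OTU48, OTU55, OTU58, OTU6, OTU63, OTU66, OTU68, OTU69, OTU7, OTU72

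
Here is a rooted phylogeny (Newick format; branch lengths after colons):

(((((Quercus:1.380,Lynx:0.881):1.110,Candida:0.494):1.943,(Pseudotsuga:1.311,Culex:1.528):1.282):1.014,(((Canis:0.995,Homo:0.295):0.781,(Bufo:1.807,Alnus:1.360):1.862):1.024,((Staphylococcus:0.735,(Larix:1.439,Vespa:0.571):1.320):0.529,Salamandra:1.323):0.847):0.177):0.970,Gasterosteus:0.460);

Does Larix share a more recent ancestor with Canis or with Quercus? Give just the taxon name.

Canis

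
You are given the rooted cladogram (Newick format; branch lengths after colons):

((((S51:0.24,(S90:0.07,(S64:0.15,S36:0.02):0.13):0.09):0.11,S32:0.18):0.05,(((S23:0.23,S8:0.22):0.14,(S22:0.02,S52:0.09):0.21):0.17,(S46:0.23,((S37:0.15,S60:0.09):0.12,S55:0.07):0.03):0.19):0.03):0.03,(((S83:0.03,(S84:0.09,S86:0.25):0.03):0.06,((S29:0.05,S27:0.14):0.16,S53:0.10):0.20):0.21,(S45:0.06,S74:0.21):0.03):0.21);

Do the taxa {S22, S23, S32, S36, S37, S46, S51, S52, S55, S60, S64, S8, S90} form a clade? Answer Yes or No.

Yes

The most recent common ancestor of these taxa subtends (((S51,(S90,(S64,S36))),S32),(((S23,S8),(S22,S52)),(S46,((S37,S60),S55)))).
That clade has exactly 13 tips — every listed taxon and nothing else — so the group is monophyletic.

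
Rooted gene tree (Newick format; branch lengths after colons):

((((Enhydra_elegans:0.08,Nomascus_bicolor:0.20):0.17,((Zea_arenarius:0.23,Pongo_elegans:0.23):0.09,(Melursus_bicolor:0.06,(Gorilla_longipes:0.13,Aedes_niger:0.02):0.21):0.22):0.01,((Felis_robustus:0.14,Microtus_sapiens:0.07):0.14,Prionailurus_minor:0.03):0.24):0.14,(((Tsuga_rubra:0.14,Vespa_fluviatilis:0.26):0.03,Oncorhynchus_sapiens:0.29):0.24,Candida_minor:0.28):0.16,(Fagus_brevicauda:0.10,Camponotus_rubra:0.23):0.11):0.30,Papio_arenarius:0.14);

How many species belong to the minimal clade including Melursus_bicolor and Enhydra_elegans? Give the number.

10

The MRCA of Melursus_bicolor and Enhydra_elegans is the node subtending ((Enhydra_elegans,Nomascus_bicolor),((Zea_arenarius,Pongo_elegans),(Melursus_bicolor,(Gorilla_longipes,Aedes_niger))),((Felis_robustus,Microtus_sapiens),Prionailurus_minor)).
That clade contains 10 terminal taxa: Aedes_niger, Enhydra_elegans, Felis_robustus, Gorilla_longipes, Melursus_bicolor, Microtus_sapiens, Nomascus_bicolor, Pongo_elegans, Prionailurus_minor, Zea_arenarius.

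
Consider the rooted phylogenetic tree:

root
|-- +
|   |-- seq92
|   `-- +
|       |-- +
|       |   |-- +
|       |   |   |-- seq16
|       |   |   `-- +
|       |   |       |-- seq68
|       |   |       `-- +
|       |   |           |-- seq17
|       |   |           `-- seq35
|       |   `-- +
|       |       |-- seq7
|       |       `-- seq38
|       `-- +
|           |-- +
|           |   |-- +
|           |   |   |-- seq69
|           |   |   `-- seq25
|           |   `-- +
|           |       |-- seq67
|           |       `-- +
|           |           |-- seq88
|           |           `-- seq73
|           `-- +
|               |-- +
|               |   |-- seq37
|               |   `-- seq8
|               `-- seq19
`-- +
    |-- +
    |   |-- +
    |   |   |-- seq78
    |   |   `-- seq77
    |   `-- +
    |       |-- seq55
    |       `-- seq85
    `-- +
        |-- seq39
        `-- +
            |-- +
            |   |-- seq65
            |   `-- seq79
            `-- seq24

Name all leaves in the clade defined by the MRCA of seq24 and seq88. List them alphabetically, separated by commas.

Tracing seq24: it sits inside ((seq65,seq79),seq24).
Tracing seq88: it sits inside (seq88,seq73).
The smallest clade enclosing both is the whole tree (their MRCA is the root), so the answer is all 23 tips in alphabetical order.

seq16, seq17, seq19, seq24, seq25, seq35, seq37, seq38, seq39, seq55, seq65, seq67, seq68, seq69, seq7, seq73, seq77, seq78, seq79, seq8, seq85, seq88, seq92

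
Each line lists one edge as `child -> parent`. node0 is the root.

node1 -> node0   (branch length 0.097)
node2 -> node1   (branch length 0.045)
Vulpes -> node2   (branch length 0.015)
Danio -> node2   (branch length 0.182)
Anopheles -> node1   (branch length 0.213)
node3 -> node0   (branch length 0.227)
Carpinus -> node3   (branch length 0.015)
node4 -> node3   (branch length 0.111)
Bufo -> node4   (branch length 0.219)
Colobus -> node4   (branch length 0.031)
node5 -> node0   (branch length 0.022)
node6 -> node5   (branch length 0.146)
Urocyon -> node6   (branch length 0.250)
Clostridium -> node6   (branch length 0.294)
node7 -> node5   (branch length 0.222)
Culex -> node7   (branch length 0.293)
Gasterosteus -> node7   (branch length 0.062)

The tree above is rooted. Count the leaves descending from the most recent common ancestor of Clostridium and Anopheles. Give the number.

The MRCA of Clostridium and Anopheles is the root, so the clade is the entire tree.
That clade contains 10 terminal taxa: Anopheles, Bufo, Carpinus, Clostridium, Colobus, Culex, Danio, Gasterosteus, Urocyon, Vulpes.

10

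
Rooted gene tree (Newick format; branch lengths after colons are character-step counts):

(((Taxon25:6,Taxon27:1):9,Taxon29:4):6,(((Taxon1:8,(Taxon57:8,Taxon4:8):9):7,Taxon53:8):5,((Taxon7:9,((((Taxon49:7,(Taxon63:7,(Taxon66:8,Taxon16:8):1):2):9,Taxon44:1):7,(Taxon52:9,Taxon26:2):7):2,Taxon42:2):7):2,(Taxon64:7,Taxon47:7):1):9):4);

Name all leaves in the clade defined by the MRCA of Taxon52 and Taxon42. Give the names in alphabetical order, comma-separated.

Tracing Taxon52: it sits inside (Taxon52,Taxon26).
Tracing Taxon42: it sits inside ((((Taxon49,(Taxon63,(Taxon66,Taxon16))),Taxon44),(Taxon52,Taxon26)),Taxon42).
The smallest clade enclosing both is ((((Taxon49,(Taxon63,(Taxon66,Taxon16))),Taxon44),(Taxon52,Taxon26)),Taxon42); the answer is its 8 terminal taxa in alphabetical order.

Taxon16, Taxon26, Taxon42, Taxon44, Taxon49, Taxon52, Taxon63, Taxon66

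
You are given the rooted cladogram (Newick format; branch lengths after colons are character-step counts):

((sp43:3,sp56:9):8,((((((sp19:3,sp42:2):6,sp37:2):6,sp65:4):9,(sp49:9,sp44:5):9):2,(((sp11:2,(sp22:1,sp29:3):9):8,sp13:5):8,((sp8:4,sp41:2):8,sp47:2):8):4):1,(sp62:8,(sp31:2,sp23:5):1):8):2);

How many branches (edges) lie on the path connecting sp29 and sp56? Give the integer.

9

The MRCA of sp29 and sp56 is the root of the tree.
From sp29 up to that node: 7 branches. From sp56 up to the same node: 2 branches. Total: 7 + 2 = 9.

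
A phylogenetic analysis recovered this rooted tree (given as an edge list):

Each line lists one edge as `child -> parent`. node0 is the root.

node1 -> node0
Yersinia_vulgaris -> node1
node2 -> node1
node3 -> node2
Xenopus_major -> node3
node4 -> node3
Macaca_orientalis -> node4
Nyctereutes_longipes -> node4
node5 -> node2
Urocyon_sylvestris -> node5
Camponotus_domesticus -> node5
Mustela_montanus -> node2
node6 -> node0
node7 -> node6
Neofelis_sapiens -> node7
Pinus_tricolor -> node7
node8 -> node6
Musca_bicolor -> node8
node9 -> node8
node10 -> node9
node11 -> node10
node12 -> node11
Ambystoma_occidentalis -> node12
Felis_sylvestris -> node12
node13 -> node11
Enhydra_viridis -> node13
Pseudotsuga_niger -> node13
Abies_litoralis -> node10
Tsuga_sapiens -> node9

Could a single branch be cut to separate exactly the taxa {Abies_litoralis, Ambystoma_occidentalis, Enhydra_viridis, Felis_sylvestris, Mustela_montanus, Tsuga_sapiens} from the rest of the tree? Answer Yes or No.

No

The MRCA of the listed taxa is the root, so the smallest clade containing them is the whole tree.
That clade also contains Camponotus_domesticus, Macaca_orientalis, Musca_bicolor, Neofelis_sapiens, Nyctereutes_longipes, Pinus_tricolor, Pseudotsuga_niger, Urocyon_sylvestris, Xenopus_major, Yersinia_vulgaris, which are not in the proposed group, so the group is not monophyletic.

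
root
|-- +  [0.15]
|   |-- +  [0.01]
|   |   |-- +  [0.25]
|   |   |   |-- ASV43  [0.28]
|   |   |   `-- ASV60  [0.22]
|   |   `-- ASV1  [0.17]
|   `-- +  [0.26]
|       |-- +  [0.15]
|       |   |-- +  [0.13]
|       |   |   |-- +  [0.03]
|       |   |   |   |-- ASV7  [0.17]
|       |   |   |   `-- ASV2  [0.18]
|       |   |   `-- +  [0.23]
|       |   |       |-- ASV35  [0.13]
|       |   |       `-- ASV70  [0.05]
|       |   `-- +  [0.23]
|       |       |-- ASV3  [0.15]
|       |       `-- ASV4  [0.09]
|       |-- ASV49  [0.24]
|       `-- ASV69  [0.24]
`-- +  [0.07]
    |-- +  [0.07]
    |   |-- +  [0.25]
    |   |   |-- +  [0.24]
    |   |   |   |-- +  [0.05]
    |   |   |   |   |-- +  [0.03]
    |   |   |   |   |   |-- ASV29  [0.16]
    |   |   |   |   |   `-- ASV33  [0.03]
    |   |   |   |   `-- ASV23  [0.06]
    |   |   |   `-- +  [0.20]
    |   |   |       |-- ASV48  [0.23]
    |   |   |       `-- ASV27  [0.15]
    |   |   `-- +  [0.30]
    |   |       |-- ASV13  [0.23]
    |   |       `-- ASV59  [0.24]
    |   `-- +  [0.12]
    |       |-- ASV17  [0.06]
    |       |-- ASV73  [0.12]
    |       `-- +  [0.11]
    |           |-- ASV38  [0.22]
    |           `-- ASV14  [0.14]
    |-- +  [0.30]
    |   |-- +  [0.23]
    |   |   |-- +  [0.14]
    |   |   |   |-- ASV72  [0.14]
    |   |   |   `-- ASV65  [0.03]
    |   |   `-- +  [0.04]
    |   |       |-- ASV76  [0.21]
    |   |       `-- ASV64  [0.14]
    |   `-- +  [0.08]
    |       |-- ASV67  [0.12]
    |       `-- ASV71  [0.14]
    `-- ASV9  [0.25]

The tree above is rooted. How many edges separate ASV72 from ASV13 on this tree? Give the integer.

8

The MRCA of ASV72 and ASV13 is the node subtending ((((((ASV29,ASV33),ASV23),(ASV48,ASV27)),(ASV13,ASV59)),(ASV17,ASV73,(ASV38,ASV14))),(((ASV72,ASV65),(ASV76,ASV64)),(ASV67,ASV71)),ASV9).
From ASV72 up to that node: 4 branches. From ASV13 up to the same node: 4 branches. Total: 4 + 4 = 8.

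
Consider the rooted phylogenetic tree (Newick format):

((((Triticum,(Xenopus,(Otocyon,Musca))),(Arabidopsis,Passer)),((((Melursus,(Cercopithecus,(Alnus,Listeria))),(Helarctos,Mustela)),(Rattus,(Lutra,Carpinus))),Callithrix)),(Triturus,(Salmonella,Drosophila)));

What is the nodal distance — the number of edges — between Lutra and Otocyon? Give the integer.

The MRCA of Lutra and Otocyon is the node subtending (((Triticum,(Xenopus,(Otocyon,Musca))),(Arabidopsis,Passer)),((((Melursus,(Cercopithecus,(Alnus,Listeria))),(Helarctos,Mustela)),(Rattus,(Lutra,Carpinus))),Callithrix)).
From Lutra up to that node: 5 branches. From Otocyon up to the same node: 5 branches. Total: 5 + 5 = 10.

10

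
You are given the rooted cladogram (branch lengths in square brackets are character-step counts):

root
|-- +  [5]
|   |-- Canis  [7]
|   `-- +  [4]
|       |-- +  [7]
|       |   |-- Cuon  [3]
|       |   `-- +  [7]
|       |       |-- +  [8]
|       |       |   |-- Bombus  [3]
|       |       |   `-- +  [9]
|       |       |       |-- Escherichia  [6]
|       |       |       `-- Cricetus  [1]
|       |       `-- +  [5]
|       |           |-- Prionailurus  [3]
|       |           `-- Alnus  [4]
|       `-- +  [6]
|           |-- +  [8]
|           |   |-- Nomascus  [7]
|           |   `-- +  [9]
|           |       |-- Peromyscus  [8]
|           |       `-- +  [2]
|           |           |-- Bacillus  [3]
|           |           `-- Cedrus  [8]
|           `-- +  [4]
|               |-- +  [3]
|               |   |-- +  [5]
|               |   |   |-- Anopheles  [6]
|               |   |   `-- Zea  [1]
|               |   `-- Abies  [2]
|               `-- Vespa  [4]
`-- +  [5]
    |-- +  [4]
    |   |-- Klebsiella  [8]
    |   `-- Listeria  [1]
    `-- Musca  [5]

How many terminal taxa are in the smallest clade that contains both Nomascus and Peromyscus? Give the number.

4

The MRCA of Nomascus and Peromyscus is the node subtending (Nomascus,(Peromyscus,(Bacillus,Cedrus))).
That clade contains 4 terminal taxa: Bacillus, Cedrus, Nomascus, Peromyscus.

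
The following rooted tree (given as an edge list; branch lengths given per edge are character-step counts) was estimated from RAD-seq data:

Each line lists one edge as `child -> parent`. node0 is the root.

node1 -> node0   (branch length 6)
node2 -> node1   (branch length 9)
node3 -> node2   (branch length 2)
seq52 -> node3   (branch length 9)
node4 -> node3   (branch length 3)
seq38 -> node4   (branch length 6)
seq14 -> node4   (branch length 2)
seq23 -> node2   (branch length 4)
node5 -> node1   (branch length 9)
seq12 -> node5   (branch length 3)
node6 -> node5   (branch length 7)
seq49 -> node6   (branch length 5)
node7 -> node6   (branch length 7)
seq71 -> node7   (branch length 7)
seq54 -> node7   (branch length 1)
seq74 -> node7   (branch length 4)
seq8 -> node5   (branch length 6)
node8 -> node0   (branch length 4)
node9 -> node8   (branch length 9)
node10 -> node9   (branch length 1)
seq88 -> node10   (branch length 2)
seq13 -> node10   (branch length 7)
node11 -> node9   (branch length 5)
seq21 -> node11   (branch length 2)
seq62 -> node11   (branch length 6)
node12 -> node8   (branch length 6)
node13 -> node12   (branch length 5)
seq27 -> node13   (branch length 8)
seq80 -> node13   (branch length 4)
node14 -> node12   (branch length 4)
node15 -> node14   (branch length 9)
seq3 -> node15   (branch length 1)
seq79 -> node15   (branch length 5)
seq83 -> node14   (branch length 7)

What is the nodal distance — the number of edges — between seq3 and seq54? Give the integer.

10

The MRCA of seq3 and seq54 is the root of the tree.
From seq3 up to that node: 5 branches. From seq54 up to the same node: 5 branches. Total: 5 + 5 = 10.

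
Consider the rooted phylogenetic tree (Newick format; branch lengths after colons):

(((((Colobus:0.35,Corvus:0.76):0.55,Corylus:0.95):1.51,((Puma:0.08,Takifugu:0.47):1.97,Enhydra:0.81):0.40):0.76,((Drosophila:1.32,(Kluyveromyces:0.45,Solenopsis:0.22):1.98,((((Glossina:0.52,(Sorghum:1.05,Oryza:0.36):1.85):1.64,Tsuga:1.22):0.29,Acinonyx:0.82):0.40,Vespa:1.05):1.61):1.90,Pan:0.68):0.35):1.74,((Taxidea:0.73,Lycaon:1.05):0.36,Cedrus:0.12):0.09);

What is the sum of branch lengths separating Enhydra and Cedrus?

3.92

The path runs Enhydra → … → MRCA → … → Cedrus; the MRCA is the root of the tree.
Branch lengths along that path: 0.81 + 0.40 + 0.76 + 1.74 + 0.09 + 0.12 = 3.92.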